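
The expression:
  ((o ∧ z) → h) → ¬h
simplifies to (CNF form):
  ¬h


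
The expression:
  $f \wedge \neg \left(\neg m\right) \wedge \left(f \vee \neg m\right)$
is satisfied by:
  {m: True, f: True}


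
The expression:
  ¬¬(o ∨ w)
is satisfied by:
  {o: True, w: True}
  {o: True, w: False}
  {w: True, o: False}


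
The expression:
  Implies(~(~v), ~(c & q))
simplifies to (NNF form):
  ~c | ~q | ~v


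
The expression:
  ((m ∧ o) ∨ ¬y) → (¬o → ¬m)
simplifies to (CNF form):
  o ∨ y ∨ ¬m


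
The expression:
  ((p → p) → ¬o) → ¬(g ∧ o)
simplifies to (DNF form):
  True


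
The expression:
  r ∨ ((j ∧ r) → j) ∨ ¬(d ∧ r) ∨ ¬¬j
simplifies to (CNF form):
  True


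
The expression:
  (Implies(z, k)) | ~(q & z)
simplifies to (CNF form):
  k | ~q | ~z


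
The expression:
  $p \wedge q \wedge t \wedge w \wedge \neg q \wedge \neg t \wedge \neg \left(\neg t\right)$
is never true.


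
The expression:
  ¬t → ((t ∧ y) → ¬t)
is always true.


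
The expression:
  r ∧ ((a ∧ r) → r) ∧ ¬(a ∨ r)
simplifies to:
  False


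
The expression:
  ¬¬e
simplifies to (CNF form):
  e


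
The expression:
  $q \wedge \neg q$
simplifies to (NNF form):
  $\text{False}$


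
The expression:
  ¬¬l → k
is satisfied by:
  {k: True, l: False}
  {l: False, k: False}
  {l: True, k: True}


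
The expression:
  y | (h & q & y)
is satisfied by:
  {y: True}


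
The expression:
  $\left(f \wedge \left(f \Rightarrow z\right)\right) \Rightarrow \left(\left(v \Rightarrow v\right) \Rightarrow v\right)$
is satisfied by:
  {v: True, z: False, f: False}
  {v: False, z: False, f: False}
  {f: True, v: True, z: False}
  {f: True, v: False, z: False}
  {z: True, v: True, f: False}
  {z: True, v: False, f: False}
  {z: True, f: True, v: True}


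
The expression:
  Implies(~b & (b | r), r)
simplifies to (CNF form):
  True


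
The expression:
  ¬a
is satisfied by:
  {a: False}


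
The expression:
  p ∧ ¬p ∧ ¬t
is never true.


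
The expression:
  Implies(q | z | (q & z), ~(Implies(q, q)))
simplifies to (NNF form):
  ~q & ~z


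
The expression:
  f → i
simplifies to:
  i ∨ ¬f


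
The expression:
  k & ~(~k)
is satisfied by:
  {k: True}


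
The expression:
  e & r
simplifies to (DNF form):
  e & r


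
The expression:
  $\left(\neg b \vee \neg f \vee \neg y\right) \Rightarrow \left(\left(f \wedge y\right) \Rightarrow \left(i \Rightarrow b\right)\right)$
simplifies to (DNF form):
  $b \vee \neg f \vee \neg i \vee \neg y$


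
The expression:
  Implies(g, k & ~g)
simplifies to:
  ~g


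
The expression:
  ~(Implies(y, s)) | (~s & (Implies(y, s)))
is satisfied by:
  {s: False}


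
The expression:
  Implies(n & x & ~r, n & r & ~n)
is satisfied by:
  {r: True, x: False, n: False}
  {x: False, n: False, r: False}
  {r: True, n: True, x: False}
  {n: True, x: False, r: False}
  {r: True, x: True, n: False}
  {x: True, r: False, n: False}
  {r: True, n: True, x: True}


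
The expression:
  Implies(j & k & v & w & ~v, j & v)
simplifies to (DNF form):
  True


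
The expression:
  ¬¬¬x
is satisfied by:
  {x: False}


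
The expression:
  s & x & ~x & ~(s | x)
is never true.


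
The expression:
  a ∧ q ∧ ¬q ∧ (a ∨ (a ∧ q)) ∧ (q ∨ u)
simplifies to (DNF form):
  False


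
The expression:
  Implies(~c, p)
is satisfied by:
  {c: True, p: True}
  {c: True, p: False}
  {p: True, c: False}


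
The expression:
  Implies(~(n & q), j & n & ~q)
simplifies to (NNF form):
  n & (j | q)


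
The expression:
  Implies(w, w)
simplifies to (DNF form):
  True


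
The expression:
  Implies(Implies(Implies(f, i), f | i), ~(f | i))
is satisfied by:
  {i: False, f: False}


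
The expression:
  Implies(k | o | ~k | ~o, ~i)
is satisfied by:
  {i: False}


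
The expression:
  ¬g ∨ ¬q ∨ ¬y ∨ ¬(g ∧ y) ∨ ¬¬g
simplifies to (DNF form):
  True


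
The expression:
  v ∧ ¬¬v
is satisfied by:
  {v: True}


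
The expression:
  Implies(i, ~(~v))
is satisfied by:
  {v: True, i: False}
  {i: False, v: False}
  {i: True, v: True}


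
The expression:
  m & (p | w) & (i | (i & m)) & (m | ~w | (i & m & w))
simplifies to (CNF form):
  i & m & (p | w)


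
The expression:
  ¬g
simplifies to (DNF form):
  ¬g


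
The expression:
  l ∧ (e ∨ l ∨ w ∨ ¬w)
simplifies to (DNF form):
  l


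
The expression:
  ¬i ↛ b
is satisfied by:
  {i: False, b: False}


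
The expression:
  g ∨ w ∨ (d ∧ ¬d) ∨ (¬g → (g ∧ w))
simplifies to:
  g ∨ w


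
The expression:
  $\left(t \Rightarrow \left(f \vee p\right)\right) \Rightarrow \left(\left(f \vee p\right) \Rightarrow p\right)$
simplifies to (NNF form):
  $p \vee \neg f$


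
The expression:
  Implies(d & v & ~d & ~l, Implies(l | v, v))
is always true.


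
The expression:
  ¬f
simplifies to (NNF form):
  ¬f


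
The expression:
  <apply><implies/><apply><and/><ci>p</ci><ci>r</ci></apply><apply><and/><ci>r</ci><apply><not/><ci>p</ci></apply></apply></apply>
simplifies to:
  <apply><or/><apply><not/><ci>p</ci></apply><apply><not/><ci>r</ci></apply></apply>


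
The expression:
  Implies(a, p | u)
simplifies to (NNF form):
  p | u | ~a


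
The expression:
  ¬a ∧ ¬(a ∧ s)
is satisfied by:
  {a: False}


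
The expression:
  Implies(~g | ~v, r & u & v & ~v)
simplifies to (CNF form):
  g & v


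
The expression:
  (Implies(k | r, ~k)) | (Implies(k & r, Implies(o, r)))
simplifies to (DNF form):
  True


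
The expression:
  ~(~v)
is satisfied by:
  {v: True}


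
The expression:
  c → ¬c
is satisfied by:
  {c: False}


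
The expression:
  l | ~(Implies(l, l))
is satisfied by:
  {l: True}


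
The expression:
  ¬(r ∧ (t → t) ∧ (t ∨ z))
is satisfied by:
  {t: False, r: False, z: False}
  {z: True, t: False, r: False}
  {t: True, z: False, r: False}
  {z: True, t: True, r: False}
  {r: True, z: False, t: False}


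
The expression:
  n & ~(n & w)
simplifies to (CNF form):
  n & ~w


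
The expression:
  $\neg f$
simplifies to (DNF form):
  $\neg f$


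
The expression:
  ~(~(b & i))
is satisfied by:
  {i: True, b: True}


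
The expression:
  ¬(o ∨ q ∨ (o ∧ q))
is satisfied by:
  {q: False, o: False}


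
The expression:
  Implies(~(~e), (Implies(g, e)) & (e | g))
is always true.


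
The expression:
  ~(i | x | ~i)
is never true.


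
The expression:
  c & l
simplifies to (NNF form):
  c & l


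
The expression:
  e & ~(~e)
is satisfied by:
  {e: True}


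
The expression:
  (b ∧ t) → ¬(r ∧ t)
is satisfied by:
  {t: False, b: False, r: False}
  {r: True, t: False, b: False}
  {b: True, t: False, r: False}
  {r: True, b: True, t: False}
  {t: True, r: False, b: False}
  {r: True, t: True, b: False}
  {b: True, t: True, r: False}


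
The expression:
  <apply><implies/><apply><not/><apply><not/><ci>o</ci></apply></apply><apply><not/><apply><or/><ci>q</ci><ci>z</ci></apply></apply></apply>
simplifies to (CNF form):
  <apply><and/><apply><or/><apply><not/><ci>o</ci></apply><apply><not/><ci>q</ci></apply></apply><apply><or/><apply><not/><ci>o</ci></apply><apply><not/><ci>z</ci></apply></apply></apply>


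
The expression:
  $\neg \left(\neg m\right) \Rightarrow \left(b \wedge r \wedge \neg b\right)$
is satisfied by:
  {m: False}


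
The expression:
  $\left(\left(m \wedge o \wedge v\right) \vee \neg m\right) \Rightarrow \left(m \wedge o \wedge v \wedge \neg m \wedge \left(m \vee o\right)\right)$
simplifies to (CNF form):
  $m \wedge \left(\neg o \vee \neg v\right)$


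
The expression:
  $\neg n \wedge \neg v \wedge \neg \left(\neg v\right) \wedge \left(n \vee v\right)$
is never true.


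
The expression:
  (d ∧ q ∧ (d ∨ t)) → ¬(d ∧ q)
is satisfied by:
  {q: False, d: False}
  {d: True, q: False}
  {q: True, d: False}


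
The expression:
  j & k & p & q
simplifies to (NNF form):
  j & k & p & q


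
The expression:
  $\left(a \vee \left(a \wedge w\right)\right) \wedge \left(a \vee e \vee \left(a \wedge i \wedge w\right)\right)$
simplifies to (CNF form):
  $a$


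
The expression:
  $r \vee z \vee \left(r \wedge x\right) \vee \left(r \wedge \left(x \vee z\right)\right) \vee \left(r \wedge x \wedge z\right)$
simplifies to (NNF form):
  $r \vee z$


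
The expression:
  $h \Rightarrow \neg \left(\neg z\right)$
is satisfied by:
  {z: True, h: False}
  {h: False, z: False}
  {h: True, z: True}


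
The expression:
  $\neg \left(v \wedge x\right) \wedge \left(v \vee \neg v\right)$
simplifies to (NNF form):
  $\neg v \vee \neg x$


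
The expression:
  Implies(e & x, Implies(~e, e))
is always true.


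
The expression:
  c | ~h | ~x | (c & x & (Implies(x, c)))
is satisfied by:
  {c: True, h: False, x: False}
  {h: False, x: False, c: False}
  {x: True, c: True, h: False}
  {x: True, h: False, c: False}
  {c: True, h: True, x: False}
  {h: True, c: False, x: False}
  {x: True, h: True, c: True}


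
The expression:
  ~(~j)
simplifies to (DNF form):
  j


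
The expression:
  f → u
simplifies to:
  u ∨ ¬f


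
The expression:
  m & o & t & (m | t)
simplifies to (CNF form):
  m & o & t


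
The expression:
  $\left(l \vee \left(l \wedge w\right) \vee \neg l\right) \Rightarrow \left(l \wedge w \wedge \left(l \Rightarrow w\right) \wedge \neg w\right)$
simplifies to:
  $\text{False}$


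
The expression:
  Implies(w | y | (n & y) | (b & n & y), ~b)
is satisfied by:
  {w: False, b: False, y: False}
  {y: True, w: False, b: False}
  {w: True, y: False, b: False}
  {y: True, w: True, b: False}
  {b: True, y: False, w: False}


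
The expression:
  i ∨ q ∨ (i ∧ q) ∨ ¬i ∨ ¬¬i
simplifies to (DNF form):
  True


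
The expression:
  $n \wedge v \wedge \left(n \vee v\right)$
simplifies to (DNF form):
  $n \wedge v$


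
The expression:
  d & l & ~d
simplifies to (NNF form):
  False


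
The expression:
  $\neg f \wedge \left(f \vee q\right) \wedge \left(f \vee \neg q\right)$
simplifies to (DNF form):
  $\text{False}$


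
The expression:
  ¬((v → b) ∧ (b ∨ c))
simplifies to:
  ¬b ∧ (v ∨ ¬c)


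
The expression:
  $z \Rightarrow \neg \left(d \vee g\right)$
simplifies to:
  $\left(\neg d \wedge \neg g\right) \vee \neg z$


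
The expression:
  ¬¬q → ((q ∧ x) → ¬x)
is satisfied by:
  {q: False, x: False}
  {x: True, q: False}
  {q: True, x: False}


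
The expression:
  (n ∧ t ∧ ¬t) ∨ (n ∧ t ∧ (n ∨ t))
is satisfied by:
  {t: True, n: True}


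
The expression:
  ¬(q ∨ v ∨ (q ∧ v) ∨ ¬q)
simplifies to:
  False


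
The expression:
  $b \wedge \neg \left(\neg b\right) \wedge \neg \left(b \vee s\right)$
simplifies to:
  $\text{False}$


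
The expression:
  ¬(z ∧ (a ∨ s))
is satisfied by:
  {a: False, z: False, s: False}
  {s: True, a: False, z: False}
  {a: True, s: False, z: False}
  {s: True, a: True, z: False}
  {z: True, s: False, a: False}


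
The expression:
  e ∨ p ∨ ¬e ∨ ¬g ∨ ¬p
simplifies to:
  True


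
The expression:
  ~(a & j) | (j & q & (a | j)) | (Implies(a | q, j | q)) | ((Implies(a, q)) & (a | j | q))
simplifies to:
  True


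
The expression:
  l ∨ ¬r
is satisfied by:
  {l: True, r: False}
  {r: False, l: False}
  {r: True, l: True}


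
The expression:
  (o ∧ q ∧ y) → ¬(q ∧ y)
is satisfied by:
  {o: False, q: False, y: False}
  {y: True, o: False, q: False}
  {q: True, o: False, y: False}
  {y: True, q: True, o: False}
  {o: True, y: False, q: False}
  {y: True, o: True, q: False}
  {q: True, o: True, y: False}


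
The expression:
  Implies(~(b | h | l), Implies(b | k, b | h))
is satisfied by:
  {h: True, b: True, l: True, k: False}
  {h: True, b: True, k: False, l: False}
  {h: True, l: True, k: False, b: False}
  {h: True, k: False, l: False, b: False}
  {b: True, l: True, k: False, h: False}
  {b: True, k: False, l: False, h: False}
  {l: True, b: False, k: False, h: False}
  {b: False, k: False, l: False, h: False}
  {b: True, h: True, k: True, l: True}
  {b: True, h: True, k: True, l: False}
  {h: True, k: True, l: True, b: False}
  {h: True, k: True, b: False, l: False}
  {l: True, k: True, b: True, h: False}
  {k: True, b: True, h: False, l: False}
  {k: True, l: True, h: False, b: False}


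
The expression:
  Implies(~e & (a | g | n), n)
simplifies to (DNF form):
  e | n | (~a & ~g)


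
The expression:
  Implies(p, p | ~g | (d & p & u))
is always true.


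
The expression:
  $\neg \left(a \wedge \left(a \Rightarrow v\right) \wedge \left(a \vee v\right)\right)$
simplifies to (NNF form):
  $\neg a \vee \neg v$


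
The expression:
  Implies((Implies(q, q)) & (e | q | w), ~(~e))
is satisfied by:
  {e: True, w: False, q: False}
  {q: True, e: True, w: False}
  {e: True, w: True, q: False}
  {q: True, e: True, w: True}
  {q: False, w: False, e: False}


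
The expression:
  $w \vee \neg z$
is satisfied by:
  {w: True, z: False}
  {z: False, w: False}
  {z: True, w: True}


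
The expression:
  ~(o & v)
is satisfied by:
  {v: False, o: False}
  {o: True, v: False}
  {v: True, o: False}


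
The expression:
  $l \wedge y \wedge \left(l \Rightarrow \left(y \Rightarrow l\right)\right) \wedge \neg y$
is never true.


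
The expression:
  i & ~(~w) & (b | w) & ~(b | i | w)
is never true.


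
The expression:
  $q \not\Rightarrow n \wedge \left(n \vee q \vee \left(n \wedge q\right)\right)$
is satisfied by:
  {q: True, n: False}


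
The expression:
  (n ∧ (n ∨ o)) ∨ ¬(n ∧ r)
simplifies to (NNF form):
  True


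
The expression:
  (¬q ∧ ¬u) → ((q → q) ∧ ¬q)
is always true.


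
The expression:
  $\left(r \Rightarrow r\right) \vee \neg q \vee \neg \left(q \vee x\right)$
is always true.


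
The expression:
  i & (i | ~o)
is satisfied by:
  {i: True}


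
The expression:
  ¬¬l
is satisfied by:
  {l: True}


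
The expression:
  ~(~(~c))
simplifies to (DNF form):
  ~c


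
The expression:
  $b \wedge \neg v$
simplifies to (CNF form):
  $b \wedge \neg v$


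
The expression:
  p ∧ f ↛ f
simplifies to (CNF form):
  False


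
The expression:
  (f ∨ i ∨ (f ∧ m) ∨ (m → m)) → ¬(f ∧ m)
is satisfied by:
  {m: False, f: False}
  {f: True, m: False}
  {m: True, f: False}


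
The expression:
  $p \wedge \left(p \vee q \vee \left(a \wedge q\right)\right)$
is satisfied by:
  {p: True}


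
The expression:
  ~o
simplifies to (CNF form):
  ~o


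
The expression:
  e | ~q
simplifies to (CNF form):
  e | ~q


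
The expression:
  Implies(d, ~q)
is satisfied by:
  {q: False, d: False}
  {d: True, q: False}
  {q: True, d: False}


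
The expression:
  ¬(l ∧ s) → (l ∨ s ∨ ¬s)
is always true.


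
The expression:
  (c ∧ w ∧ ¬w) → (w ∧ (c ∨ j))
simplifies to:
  True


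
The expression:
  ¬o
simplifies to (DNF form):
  ¬o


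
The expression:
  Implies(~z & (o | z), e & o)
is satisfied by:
  {z: True, e: True, o: False}
  {z: True, o: False, e: False}
  {e: True, o: False, z: False}
  {e: False, o: False, z: False}
  {z: True, e: True, o: True}
  {z: True, o: True, e: False}
  {e: True, o: True, z: False}


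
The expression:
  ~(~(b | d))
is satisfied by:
  {b: True, d: True}
  {b: True, d: False}
  {d: True, b: False}


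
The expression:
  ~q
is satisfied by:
  {q: False}


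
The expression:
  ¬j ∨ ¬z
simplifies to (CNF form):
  ¬j ∨ ¬z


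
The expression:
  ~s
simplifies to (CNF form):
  ~s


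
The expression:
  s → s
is always true.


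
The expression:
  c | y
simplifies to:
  c | y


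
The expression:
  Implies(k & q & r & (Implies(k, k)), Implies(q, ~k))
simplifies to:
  ~k | ~q | ~r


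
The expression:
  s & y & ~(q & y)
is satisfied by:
  {s: True, y: True, q: False}


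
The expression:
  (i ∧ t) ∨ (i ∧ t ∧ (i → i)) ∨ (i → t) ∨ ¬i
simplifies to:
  t ∨ ¬i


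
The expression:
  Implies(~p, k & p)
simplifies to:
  p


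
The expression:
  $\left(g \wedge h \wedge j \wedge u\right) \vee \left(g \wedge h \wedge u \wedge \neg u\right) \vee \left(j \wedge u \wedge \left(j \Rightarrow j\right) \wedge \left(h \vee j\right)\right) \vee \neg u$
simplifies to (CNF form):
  $j \vee \neg u$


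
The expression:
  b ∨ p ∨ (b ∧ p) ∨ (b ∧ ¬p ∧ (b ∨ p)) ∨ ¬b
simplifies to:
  True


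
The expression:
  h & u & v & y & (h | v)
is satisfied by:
  {h: True, u: True, y: True, v: True}


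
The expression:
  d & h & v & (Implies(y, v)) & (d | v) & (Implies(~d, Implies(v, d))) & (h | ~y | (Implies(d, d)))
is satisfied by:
  {h: True, d: True, v: True}


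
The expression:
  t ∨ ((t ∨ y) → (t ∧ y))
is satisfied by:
  {t: True, y: False}
  {y: False, t: False}
  {y: True, t: True}


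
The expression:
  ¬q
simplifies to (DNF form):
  ¬q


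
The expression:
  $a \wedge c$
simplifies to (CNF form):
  $a \wedge c$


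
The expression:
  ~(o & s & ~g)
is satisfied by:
  {g: True, s: False, o: False}
  {s: False, o: False, g: False}
  {o: True, g: True, s: False}
  {o: True, s: False, g: False}
  {g: True, s: True, o: False}
  {s: True, g: False, o: False}
  {o: True, s: True, g: True}


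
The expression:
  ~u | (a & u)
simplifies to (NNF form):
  a | ~u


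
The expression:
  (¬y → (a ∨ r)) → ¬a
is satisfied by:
  {a: False}


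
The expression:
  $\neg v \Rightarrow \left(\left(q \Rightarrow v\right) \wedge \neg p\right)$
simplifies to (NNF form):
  $v \vee \left(\neg p \wedge \neg q\right)$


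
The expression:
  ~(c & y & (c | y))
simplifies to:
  ~c | ~y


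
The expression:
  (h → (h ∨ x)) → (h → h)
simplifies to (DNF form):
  True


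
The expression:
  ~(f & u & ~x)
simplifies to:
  x | ~f | ~u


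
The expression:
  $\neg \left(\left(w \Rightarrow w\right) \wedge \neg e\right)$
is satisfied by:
  {e: True}


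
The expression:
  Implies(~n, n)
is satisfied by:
  {n: True}


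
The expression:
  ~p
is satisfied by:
  {p: False}


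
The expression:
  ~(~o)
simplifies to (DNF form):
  o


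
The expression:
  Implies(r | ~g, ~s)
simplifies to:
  ~s | (g & ~r)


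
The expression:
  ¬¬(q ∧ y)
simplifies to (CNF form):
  q ∧ y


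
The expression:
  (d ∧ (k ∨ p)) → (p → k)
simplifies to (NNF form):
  k ∨ ¬d ∨ ¬p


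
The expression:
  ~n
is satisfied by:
  {n: False}


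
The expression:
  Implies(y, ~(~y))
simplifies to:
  True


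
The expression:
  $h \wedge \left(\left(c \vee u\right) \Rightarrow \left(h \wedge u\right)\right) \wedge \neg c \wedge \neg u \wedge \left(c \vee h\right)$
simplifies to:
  $h \wedge \neg c \wedge \neg u$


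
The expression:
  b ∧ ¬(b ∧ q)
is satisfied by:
  {b: True, q: False}


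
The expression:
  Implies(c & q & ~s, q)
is always true.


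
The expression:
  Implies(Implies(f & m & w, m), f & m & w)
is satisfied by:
  {m: True, w: True, f: True}


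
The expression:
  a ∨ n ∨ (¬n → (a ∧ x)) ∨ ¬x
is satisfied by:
  {n: True, a: True, x: False}
  {n: True, x: False, a: False}
  {a: True, x: False, n: False}
  {a: False, x: False, n: False}
  {n: True, a: True, x: True}
  {n: True, x: True, a: False}
  {a: True, x: True, n: False}


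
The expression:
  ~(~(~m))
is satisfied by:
  {m: False}


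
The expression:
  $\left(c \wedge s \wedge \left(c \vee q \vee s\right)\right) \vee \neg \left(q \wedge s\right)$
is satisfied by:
  {c: True, s: False, q: False}
  {s: False, q: False, c: False}
  {c: True, q: True, s: False}
  {q: True, s: False, c: False}
  {c: True, s: True, q: False}
  {s: True, c: False, q: False}
  {c: True, q: True, s: True}


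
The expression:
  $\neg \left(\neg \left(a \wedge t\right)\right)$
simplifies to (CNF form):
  $a \wedge t$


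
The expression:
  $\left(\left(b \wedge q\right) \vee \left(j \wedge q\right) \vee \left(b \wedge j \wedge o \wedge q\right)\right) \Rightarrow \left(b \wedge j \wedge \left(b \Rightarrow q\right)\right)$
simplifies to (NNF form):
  $\left(b \wedge j\right) \vee \left(\neg b \wedge \neg j\right) \vee \neg q$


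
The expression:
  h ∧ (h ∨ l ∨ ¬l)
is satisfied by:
  {h: True}


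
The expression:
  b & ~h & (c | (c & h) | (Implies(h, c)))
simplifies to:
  b & ~h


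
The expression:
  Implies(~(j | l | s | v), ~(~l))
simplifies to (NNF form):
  j | l | s | v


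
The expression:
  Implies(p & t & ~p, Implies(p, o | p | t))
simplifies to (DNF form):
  True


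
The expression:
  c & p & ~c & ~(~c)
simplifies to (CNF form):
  False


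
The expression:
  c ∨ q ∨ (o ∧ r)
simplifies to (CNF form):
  (c ∨ o ∨ q) ∧ (c ∨ q ∨ r)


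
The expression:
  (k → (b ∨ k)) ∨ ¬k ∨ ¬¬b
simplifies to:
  True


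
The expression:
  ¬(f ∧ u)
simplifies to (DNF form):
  ¬f ∨ ¬u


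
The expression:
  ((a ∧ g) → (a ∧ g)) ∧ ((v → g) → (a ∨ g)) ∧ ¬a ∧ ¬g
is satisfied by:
  {v: True, g: False, a: False}


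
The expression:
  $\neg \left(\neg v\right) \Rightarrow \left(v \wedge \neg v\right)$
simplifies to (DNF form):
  $\neg v$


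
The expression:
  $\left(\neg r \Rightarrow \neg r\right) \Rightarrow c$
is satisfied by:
  {c: True}


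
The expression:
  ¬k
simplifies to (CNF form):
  ¬k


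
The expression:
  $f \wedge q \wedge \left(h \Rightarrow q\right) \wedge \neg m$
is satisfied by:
  {f: True, q: True, m: False}


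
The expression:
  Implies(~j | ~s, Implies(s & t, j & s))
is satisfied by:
  {j: True, s: False, t: False}
  {s: False, t: False, j: False}
  {j: True, t: True, s: False}
  {t: True, s: False, j: False}
  {j: True, s: True, t: False}
  {s: True, j: False, t: False}
  {j: True, t: True, s: True}


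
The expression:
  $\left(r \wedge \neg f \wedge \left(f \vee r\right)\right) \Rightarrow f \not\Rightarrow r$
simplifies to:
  $f \vee \neg r$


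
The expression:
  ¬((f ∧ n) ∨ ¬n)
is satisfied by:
  {n: True, f: False}


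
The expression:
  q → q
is always true.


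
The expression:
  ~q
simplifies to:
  ~q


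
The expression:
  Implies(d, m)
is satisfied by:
  {m: True, d: False}
  {d: False, m: False}
  {d: True, m: True}


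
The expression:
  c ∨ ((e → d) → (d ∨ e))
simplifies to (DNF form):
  c ∨ d ∨ e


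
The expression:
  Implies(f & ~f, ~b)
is always true.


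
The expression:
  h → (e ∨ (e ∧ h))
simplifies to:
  e ∨ ¬h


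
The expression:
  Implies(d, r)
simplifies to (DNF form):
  r | ~d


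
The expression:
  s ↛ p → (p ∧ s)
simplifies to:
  p ∨ ¬s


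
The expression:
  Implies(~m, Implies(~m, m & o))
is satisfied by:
  {m: True}


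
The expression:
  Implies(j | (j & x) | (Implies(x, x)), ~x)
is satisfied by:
  {x: False}


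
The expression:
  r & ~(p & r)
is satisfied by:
  {r: True, p: False}


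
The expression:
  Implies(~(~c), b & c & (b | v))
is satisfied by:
  {b: True, c: False}
  {c: False, b: False}
  {c: True, b: True}


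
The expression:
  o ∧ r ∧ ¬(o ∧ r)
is never true.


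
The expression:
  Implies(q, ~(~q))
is always true.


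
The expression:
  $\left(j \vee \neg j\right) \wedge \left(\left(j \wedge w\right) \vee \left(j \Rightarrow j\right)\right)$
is always true.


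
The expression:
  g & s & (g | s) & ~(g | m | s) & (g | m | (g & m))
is never true.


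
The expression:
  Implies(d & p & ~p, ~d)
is always true.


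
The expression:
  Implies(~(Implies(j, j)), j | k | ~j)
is always true.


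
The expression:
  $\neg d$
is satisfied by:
  {d: False}


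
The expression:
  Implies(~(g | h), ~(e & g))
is always true.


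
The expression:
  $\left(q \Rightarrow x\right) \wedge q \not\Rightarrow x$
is never true.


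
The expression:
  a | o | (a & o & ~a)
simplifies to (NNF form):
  a | o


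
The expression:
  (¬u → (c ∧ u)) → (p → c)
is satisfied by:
  {c: True, p: False, u: False}
  {p: False, u: False, c: False}
  {c: True, u: True, p: False}
  {u: True, p: False, c: False}
  {c: True, p: True, u: False}
  {p: True, c: False, u: False}
  {c: True, u: True, p: True}


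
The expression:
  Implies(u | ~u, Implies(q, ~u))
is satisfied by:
  {u: False, q: False}
  {q: True, u: False}
  {u: True, q: False}


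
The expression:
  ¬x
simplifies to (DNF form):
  ¬x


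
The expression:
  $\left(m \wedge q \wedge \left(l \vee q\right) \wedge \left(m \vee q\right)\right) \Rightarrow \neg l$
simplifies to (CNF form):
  $\neg l \vee \neg m \vee \neg q$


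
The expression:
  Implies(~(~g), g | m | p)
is always true.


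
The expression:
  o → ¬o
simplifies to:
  ¬o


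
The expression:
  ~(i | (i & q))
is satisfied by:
  {i: False}


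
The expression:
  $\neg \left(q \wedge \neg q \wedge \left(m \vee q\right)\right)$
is always true.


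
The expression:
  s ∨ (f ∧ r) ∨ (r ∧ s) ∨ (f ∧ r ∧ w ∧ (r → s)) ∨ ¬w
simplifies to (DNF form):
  s ∨ (f ∧ r) ∨ ¬w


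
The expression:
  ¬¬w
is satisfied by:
  {w: True}


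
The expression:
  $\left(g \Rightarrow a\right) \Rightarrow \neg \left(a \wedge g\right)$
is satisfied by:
  {g: False, a: False}
  {a: True, g: False}
  {g: True, a: False}


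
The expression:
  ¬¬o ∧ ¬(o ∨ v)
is never true.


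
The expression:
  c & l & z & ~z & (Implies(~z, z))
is never true.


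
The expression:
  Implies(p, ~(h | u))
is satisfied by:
  {h: False, p: False, u: False}
  {u: True, h: False, p: False}
  {h: True, u: False, p: False}
  {u: True, h: True, p: False}
  {p: True, u: False, h: False}


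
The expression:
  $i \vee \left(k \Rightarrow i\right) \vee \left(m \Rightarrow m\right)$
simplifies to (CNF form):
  $\text{True}$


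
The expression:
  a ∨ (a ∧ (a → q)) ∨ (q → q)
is always true.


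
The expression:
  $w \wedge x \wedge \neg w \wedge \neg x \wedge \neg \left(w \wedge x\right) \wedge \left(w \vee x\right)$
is never true.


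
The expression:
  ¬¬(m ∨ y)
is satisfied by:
  {y: True, m: True}
  {y: True, m: False}
  {m: True, y: False}


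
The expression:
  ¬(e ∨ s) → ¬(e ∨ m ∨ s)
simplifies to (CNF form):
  e ∨ s ∨ ¬m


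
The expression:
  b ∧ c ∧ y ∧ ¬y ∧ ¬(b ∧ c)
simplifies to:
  False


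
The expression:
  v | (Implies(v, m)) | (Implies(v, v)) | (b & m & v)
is always true.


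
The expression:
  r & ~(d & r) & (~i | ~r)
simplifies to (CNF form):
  r & ~d & ~i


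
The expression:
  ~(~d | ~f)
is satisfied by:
  {d: True, f: True}


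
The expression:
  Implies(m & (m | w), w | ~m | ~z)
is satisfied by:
  {w: True, m: False, z: False}
  {m: False, z: False, w: False}
  {w: True, z: True, m: False}
  {z: True, m: False, w: False}
  {w: True, m: True, z: False}
  {m: True, w: False, z: False}
  {w: True, z: True, m: True}


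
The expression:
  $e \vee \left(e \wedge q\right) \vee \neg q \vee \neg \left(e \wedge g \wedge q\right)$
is always true.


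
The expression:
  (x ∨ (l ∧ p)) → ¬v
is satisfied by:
  {l: False, p: False, v: False, x: False}
  {p: True, x: False, l: False, v: False}
  {l: True, x: False, p: False, v: False}
  {p: True, l: True, x: False, v: False}
  {x: True, l: False, p: False, v: False}
  {x: True, p: True, l: False, v: False}
  {x: True, l: True, p: False, v: False}
  {x: True, p: True, l: True, v: False}
  {v: True, x: False, l: False, p: False}
  {v: True, p: True, x: False, l: False}
  {v: True, l: True, x: False, p: False}


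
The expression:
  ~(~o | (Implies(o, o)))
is never true.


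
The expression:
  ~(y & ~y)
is always true.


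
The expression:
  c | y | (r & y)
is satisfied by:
  {y: True, c: True}
  {y: True, c: False}
  {c: True, y: False}


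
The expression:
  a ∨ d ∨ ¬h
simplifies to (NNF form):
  a ∨ d ∨ ¬h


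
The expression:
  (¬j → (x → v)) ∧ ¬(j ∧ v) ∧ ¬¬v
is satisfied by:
  {v: True, j: False}


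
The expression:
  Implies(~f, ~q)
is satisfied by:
  {f: True, q: False}
  {q: False, f: False}
  {q: True, f: True}


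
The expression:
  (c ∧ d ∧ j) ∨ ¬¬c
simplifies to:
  c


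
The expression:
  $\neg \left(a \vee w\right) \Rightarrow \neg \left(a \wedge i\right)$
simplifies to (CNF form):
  $\text{True}$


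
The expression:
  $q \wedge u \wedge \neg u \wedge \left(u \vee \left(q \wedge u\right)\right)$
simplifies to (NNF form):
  $\text{False}$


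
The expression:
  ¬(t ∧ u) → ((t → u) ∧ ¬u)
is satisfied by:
  {t: False, u: False}
  {u: True, t: True}


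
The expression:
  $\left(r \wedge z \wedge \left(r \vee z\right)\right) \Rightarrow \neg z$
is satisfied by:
  {z: False, r: False}
  {r: True, z: False}
  {z: True, r: False}


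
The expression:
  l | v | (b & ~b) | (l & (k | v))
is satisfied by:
  {v: True, l: True}
  {v: True, l: False}
  {l: True, v: False}


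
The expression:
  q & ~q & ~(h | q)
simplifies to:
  False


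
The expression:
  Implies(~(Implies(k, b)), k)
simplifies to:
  True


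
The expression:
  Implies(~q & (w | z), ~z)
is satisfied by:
  {q: True, z: False}
  {z: False, q: False}
  {z: True, q: True}


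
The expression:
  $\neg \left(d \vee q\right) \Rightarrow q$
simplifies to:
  $d \vee q$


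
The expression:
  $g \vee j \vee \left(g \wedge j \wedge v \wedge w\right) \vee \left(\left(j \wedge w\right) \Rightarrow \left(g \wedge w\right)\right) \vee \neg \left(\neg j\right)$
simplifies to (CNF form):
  $\text{True}$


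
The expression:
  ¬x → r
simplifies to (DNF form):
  r ∨ x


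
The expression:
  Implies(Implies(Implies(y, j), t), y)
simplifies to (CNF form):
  y | ~t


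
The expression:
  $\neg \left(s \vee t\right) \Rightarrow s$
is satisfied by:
  {t: True, s: True}
  {t: True, s: False}
  {s: True, t: False}


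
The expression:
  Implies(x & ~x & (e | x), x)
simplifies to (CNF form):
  True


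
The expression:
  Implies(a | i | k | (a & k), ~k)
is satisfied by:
  {k: False}


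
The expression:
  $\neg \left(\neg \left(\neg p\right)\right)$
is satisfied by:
  {p: False}


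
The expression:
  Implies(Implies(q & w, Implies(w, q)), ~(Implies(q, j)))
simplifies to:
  q & ~j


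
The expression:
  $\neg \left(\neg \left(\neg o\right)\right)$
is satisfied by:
  {o: False}


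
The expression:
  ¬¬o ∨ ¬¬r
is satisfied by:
  {r: True, o: True}
  {r: True, o: False}
  {o: True, r: False}


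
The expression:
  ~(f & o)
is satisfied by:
  {o: False, f: False}
  {f: True, o: False}
  {o: True, f: False}


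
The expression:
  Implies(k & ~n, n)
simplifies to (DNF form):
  n | ~k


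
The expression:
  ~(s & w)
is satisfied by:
  {s: False, w: False}
  {w: True, s: False}
  {s: True, w: False}


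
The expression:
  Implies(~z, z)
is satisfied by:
  {z: True}


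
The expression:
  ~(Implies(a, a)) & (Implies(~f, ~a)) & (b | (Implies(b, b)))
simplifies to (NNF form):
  False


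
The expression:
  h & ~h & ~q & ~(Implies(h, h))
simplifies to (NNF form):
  False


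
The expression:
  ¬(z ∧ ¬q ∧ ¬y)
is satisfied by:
  {y: True, q: True, z: False}
  {y: True, z: False, q: False}
  {q: True, z: False, y: False}
  {q: False, z: False, y: False}
  {y: True, q: True, z: True}
  {y: True, z: True, q: False}
  {q: True, z: True, y: False}


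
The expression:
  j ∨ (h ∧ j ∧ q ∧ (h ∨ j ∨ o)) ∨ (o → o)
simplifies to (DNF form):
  True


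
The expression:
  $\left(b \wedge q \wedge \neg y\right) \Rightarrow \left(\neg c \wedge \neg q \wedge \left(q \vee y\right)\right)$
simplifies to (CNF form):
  $y \vee \neg b \vee \neg q$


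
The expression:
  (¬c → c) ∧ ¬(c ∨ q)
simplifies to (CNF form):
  False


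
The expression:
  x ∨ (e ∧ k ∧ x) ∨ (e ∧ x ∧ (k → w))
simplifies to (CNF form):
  x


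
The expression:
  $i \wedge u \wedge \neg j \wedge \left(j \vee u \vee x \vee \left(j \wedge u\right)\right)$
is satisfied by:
  {i: True, u: True, j: False}


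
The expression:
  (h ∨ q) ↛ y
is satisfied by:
  {q: True, h: True, y: False}
  {q: True, h: False, y: False}
  {h: True, q: False, y: False}


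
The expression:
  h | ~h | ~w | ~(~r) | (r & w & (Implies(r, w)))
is always true.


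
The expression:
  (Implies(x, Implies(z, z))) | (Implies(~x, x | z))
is always true.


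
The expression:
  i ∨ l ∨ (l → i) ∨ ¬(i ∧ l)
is always true.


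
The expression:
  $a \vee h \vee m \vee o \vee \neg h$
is always true.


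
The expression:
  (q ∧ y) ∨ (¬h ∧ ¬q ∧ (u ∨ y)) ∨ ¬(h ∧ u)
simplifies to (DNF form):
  (q ∧ y) ∨ ¬h ∨ ¬u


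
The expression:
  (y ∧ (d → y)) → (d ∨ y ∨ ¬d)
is always true.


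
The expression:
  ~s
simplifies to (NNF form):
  ~s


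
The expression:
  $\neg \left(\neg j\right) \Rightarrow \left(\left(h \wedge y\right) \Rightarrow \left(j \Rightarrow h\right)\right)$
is always true.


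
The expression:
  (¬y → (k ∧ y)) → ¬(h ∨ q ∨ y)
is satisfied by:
  {y: False}


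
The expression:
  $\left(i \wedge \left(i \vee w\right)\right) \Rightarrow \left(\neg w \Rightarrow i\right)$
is always true.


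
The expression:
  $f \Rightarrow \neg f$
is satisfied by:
  {f: False}


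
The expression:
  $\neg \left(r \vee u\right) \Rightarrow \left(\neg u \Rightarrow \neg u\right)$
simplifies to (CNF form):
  $\text{True}$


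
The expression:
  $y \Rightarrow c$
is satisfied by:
  {c: True, y: False}
  {y: False, c: False}
  {y: True, c: True}


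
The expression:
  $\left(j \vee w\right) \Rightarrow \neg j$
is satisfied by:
  {j: False}


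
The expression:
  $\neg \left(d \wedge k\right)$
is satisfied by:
  {k: False, d: False}
  {d: True, k: False}
  {k: True, d: False}


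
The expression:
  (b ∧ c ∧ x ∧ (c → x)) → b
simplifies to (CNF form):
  True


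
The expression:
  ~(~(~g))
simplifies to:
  ~g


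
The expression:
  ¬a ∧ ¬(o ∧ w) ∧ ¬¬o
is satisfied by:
  {o: True, w: False, a: False}


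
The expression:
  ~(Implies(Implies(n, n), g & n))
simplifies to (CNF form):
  ~g | ~n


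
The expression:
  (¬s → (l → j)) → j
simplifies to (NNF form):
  j ∨ (l ∧ ¬s)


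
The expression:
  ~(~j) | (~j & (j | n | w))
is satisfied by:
  {n: True, w: True, j: True}
  {n: True, w: True, j: False}
  {n: True, j: True, w: False}
  {n: True, j: False, w: False}
  {w: True, j: True, n: False}
  {w: True, j: False, n: False}
  {j: True, w: False, n: False}


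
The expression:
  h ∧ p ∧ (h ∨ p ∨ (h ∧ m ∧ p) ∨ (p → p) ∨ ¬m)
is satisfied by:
  {h: True, p: True}


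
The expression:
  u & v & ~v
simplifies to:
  False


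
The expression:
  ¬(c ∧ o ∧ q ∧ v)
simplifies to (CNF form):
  ¬c ∨ ¬o ∨ ¬q ∨ ¬v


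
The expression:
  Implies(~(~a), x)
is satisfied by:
  {x: True, a: False}
  {a: False, x: False}
  {a: True, x: True}


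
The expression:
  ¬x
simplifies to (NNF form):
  ¬x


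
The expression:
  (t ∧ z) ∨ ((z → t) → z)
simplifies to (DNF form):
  z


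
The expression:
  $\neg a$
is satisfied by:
  {a: False}


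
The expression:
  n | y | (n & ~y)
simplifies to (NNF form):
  n | y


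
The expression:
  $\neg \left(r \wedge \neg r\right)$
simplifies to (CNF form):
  $\text{True}$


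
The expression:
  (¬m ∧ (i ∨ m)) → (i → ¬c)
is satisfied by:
  {m: True, c: False, i: False}
  {c: False, i: False, m: False}
  {i: True, m: True, c: False}
  {i: True, c: False, m: False}
  {m: True, c: True, i: False}
  {c: True, m: False, i: False}
  {i: True, c: True, m: True}


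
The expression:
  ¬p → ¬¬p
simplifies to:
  p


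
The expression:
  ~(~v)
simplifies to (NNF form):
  v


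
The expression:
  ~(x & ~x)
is always true.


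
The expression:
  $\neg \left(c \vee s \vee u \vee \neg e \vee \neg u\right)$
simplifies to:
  $\text{False}$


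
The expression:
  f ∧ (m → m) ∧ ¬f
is never true.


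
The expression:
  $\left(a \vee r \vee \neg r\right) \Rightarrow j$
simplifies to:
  $j$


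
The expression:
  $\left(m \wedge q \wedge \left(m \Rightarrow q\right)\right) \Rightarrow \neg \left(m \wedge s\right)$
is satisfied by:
  {s: False, m: False, q: False}
  {q: True, s: False, m: False}
  {m: True, s: False, q: False}
  {q: True, m: True, s: False}
  {s: True, q: False, m: False}
  {q: True, s: True, m: False}
  {m: True, s: True, q: False}


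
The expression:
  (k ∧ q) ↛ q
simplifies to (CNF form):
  False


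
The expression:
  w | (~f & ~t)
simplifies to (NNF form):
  w | (~f & ~t)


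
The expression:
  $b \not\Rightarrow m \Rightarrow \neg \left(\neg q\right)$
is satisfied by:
  {q: True, m: True, b: False}
  {q: True, m: False, b: False}
  {m: True, q: False, b: False}
  {q: False, m: False, b: False}
  {b: True, q: True, m: True}
  {b: True, q: True, m: False}
  {b: True, m: True, q: False}


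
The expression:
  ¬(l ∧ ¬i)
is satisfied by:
  {i: True, l: False}
  {l: False, i: False}
  {l: True, i: True}


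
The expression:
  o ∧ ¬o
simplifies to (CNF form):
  False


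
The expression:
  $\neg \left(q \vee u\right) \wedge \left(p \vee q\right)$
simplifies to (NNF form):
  $p \wedge \neg q \wedge \neg u$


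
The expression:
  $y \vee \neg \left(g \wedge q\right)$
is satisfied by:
  {y: True, g: False, q: False}
  {g: False, q: False, y: False}
  {y: True, q: True, g: False}
  {q: True, g: False, y: False}
  {y: True, g: True, q: False}
  {g: True, y: False, q: False}
  {y: True, q: True, g: True}


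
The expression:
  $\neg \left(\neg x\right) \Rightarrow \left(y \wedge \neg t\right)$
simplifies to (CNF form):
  $\left(y \vee \neg x\right) \wedge \left(\neg t \vee \neg x\right)$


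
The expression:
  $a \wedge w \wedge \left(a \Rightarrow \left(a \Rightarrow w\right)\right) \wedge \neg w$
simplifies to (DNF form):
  $\text{False}$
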